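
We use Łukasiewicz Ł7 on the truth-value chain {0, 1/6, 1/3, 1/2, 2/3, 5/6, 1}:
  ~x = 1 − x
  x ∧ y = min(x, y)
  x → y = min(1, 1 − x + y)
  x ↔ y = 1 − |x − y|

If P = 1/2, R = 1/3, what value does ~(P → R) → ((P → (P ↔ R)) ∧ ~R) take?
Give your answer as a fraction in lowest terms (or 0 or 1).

1

P → R = 1/2 → 1/3 = 5/6
~(P → R) = ~5/6 = 1/6
P ↔ R = 1/2 ↔ 1/3 = 5/6
P → (P ↔ R) = 1/2 → 5/6 = 1
~R = ~1/3 = 2/3
(P → (P ↔ R)) ∧ ~R = 1 ∧ 2/3 = 2/3
~(P → R) → ((P → (P ↔ R)) ∧ ~R) = 1/6 → 2/3 = 1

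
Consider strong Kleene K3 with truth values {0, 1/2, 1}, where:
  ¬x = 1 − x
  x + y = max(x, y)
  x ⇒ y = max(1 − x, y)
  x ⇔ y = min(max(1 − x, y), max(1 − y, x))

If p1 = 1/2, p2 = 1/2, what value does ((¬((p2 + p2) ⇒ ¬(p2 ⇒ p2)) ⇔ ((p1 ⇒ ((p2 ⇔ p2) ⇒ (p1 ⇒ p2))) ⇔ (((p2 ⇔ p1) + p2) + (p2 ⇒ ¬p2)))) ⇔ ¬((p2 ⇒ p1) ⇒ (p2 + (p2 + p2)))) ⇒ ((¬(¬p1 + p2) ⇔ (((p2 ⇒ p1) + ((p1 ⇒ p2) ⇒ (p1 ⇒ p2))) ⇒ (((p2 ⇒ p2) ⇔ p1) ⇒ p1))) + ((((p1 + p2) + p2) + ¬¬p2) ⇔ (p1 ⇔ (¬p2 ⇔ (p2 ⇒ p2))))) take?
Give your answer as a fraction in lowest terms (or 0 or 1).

p2 + p2 = 1/2 + 1/2 = 1/2
p2 ⇒ p2 = 1/2 ⇒ 1/2 = 1/2
¬(p2 ⇒ p2) = ¬1/2 = 1/2
(p2 + p2) ⇒ ¬(p2 ⇒ p2) = 1/2 ⇒ 1/2 = 1/2
¬((p2 + p2) ⇒ ¬(p2 ⇒ p2)) = ¬1/2 = 1/2
p2 ⇔ p2 = 1/2 ⇔ 1/2 = 1/2
p1 ⇒ p2 = 1/2 ⇒ 1/2 = 1/2
(p2 ⇔ p2) ⇒ (p1 ⇒ p2) = 1/2 ⇒ 1/2 = 1/2
p1 ⇒ ((p2 ⇔ p2) ⇒ (p1 ⇒ p2)) = 1/2 ⇒ 1/2 = 1/2
p2 ⇔ p1 = 1/2 ⇔ 1/2 = 1/2
(p2 ⇔ p1) + p2 = 1/2 + 1/2 = 1/2
¬p2 = ¬1/2 = 1/2
p2 ⇒ ¬p2 = 1/2 ⇒ 1/2 = 1/2
((p2 ⇔ p1) + p2) + (p2 ⇒ ¬p2) = 1/2 + 1/2 = 1/2
(p1 ⇒ ((p2 ⇔ p2) ⇒ (p1 ⇒ p2))) ⇔ (((p2 ⇔ p1) + p2) + (p2 ⇒ ¬p2)) = 1/2 ⇔ 1/2 = 1/2
¬((p2 + p2) ⇒ ¬(p2 ⇒ p2)) ⇔ ((p1 ⇒ ((p2 ⇔ p2) ⇒ (p1 ⇒ p2))) ⇔ (((p2 ⇔ p1) + p2) + (p2 ⇒ ¬p2))) = 1/2 ⇔ 1/2 = 1/2
p2 ⇒ p1 = 1/2 ⇒ 1/2 = 1/2
p2 + p2 = 1/2 + 1/2 = 1/2
p2 + (p2 + p2) = 1/2 + 1/2 = 1/2
(p2 ⇒ p1) ⇒ (p2 + (p2 + p2)) = 1/2 ⇒ 1/2 = 1/2
¬((p2 ⇒ p1) ⇒ (p2 + (p2 + p2))) = ¬1/2 = 1/2
(¬((p2 + p2) ⇒ ¬(p2 ⇒ p2)) ⇔ ((p1 ⇒ ((p2 ⇔ p2) ⇒ (p1 ⇒ p2))) ⇔ (((p2 ⇔ p1) + p2) + (p2 ⇒ ¬p2)))) ⇔ ¬((p2 ⇒ p1) ⇒ (p2 + (p2 + p2))) = 1/2 ⇔ 1/2 = 1/2
¬p1 = ¬1/2 = 1/2
¬p1 + p2 = 1/2 + 1/2 = 1/2
¬(¬p1 + p2) = ¬1/2 = 1/2
p2 ⇒ p1 = 1/2 ⇒ 1/2 = 1/2
p1 ⇒ p2 = 1/2 ⇒ 1/2 = 1/2
p1 ⇒ p2 = 1/2 ⇒ 1/2 = 1/2
(p1 ⇒ p2) ⇒ (p1 ⇒ p2) = 1/2 ⇒ 1/2 = 1/2
(p2 ⇒ p1) + ((p1 ⇒ p2) ⇒ (p1 ⇒ p2)) = 1/2 + 1/2 = 1/2
p2 ⇒ p2 = 1/2 ⇒ 1/2 = 1/2
(p2 ⇒ p2) ⇔ p1 = 1/2 ⇔ 1/2 = 1/2
((p2 ⇒ p2) ⇔ p1) ⇒ p1 = 1/2 ⇒ 1/2 = 1/2
((p2 ⇒ p1) + ((p1 ⇒ p2) ⇒ (p1 ⇒ p2))) ⇒ (((p2 ⇒ p2) ⇔ p1) ⇒ p1) = 1/2 ⇒ 1/2 = 1/2
¬(¬p1 + p2) ⇔ (((p2 ⇒ p1) + ((p1 ⇒ p2) ⇒ (p1 ⇒ p2))) ⇒ (((p2 ⇒ p2) ⇔ p1) ⇒ p1)) = 1/2 ⇔ 1/2 = 1/2
p1 + p2 = 1/2 + 1/2 = 1/2
(p1 + p2) + p2 = 1/2 + 1/2 = 1/2
¬p2 = ¬1/2 = 1/2
¬¬p2 = ¬1/2 = 1/2
((p1 + p2) + p2) + ¬¬p2 = 1/2 + 1/2 = 1/2
¬p2 = ¬1/2 = 1/2
p2 ⇒ p2 = 1/2 ⇒ 1/2 = 1/2
¬p2 ⇔ (p2 ⇒ p2) = 1/2 ⇔ 1/2 = 1/2
p1 ⇔ (¬p2 ⇔ (p2 ⇒ p2)) = 1/2 ⇔ 1/2 = 1/2
(((p1 + p2) + p2) + ¬¬p2) ⇔ (p1 ⇔ (¬p2 ⇔ (p2 ⇒ p2))) = 1/2 ⇔ 1/2 = 1/2
(¬(¬p1 + p2) ⇔ (((p2 ⇒ p1) + ((p1 ⇒ p2) ⇒ (p1 ⇒ p2))) ⇒ (((p2 ⇒ p2) ⇔ p1) ⇒ p1))) + ((((p1 + p2) + p2) + ¬¬p2) ⇔ (p1 ⇔ (¬p2 ⇔ (p2 ⇒ p2)))) = 1/2 + 1/2 = 1/2
((¬((p2 + p2) ⇒ ¬(p2 ⇒ p2)) ⇔ ((p1 ⇒ ((p2 ⇔ p2) ⇒ (p1 ⇒ p2))) ⇔ (((p2 ⇔ p1) + p2) + (p2 ⇒ ¬p2)))) ⇔ ¬((p2 ⇒ p1) ⇒ (p2 + (p2 + p2)))) ⇒ ((¬(¬p1 + p2) ⇔ (((p2 ⇒ p1) + ((p1 ⇒ p2) ⇒ (p1 ⇒ p2))) ⇒ (((p2 ⇒ p2) ⇔ p1) ⇒ p1))) + ((((p1 + p2) + p2) + ¬¬p2) ⇔ (p1 ⇔ (¬p2 ⇔ (p2 ⇒ p2))))) = 1/2 ⇒ 1/2 = 1/2

1/2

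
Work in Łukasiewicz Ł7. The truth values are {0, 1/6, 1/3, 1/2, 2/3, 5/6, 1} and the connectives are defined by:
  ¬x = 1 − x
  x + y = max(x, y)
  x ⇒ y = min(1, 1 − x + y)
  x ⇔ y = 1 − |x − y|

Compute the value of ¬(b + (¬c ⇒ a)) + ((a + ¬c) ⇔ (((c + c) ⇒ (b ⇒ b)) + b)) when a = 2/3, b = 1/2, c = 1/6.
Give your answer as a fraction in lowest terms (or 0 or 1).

5/6

¬c = ¬1/6 = 5/6
¬c ⇒ a = 5/6 ⇒ 2/3 = 5/6
b + (¬c ⇒ a) = 1/2 + 5/6 = 5/6
¬(b + (¬c ⇒ a)) = ¬5/6 = 1/6
¬c = ¬1/6 = 5/6
a + ¬c = 2/3 + 5/6 = 5/6
c + c = 1/6 + 1/6 = 1/6
b ⇒ b = 1/2 ⇒ 1/2 = 1
(c + c) ⇒ (b ⇒ b) = 1/6 ⇒ 1 = 1
((c + c) ⇒ (b ⇒ b)) + b = 1 + 1/2 = 1
(a + ¬c) ⇔ (((c + c) ⇒ (b ⇒ b)) + b) = 5/6 ⇔ 1 = 5/6
¬(b + (¬c ⇒ a)) + ((a + ¬c) ⇔ (((c + c) ⇒ (b ⇒ b)) + b)) = 1/6 + 5/6 = 5/6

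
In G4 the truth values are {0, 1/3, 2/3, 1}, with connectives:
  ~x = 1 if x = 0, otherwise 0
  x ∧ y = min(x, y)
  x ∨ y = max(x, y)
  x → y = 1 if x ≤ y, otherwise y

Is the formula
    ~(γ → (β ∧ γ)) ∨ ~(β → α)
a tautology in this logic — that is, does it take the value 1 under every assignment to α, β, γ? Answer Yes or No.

Counterexample: take α = 0, β = 0, γ = 0.
β ∧ γ = 0 ∧ 0 = 0
γ → (β ∧ γ) = 0 → 0 = 1
~(γ → (β ∧ γ)) = ~1 = 0
β → α = 0 → 0 = 1
~(β → α) = ~1 = 0
~(γ → (β ∧ γ)) ∨ ~(β → α) = 0 ∨ 0 = 0
This gives 0 ≠ 1.

No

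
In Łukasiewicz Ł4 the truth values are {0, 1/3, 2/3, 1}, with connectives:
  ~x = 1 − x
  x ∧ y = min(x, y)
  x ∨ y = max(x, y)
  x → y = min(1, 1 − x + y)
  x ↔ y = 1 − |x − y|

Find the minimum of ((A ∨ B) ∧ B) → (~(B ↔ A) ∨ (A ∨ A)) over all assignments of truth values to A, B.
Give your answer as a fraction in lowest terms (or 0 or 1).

Take A = 1/3, B = 2/3:
A ∨ B = 1/3 ∨ 2/3 = 2/3
(A ∨ B) ∧ B = 2/3 ∧ 2/3 = 2/3
B ↔ A = 2/3 ↔ 1/3 = 2/3
~(B ↔ A) = ~2/3 = 1/3
A ∨ A = 1/3 ∨ 1/3 = 1/3
~(B ↔ A) ∨ (A ∨ A) = 1/3 ∨ 1/3 = 1/3
((A ∨ B) ∧ B) → (~(B ↔ A) ∨ (A ∨ A)) = 2/3 → 1/3 = 2/3
No assignment yields a value below 2/3, so this is the minimum.

2/3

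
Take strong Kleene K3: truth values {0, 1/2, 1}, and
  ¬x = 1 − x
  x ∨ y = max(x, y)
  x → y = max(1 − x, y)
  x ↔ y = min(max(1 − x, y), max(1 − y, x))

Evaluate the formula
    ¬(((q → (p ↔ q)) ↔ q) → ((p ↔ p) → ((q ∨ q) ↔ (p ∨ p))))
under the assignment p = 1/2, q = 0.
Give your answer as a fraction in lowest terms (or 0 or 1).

0

p ↔ q = 1/2 ↔ 0 = 1/2
q → (p ↔ q) = 0 → 1/2 = 1
(q → (p ↔ q)) ↔ q = 1 ↔ 0 = 0
p ↔ p = 1/2 ↔ 1/2 = 1/2
q ∨ q = 0 ∨ 0 = 0
p ∨ p = 1/2 ∨ 1/2 = 1/2
(q ∨ q) ↔ (p ∨ p) = 0 ↔ 1/2 = 1/2
(p ↔ p) → ((q ∨ q) ↔ (p ∨ p)) = 1/2 → 1/2 = 1/2
((q → (p ↔ q)) ↔ q) → ((p ↔ p) → ((q ∨ q) ↔ (p ∨ p))) = 0 → 1/2 = 1
¬(((q → (p ↔ q)) ↔ q) → ((p ↔ p) → ((q ∨ q) ↔ (p ∨ p)))) = ¬1 = 0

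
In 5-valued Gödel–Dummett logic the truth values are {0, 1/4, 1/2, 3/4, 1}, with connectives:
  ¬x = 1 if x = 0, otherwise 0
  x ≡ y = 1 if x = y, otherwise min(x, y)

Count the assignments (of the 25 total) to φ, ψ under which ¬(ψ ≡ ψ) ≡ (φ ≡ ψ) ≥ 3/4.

value 1: 8 assignments (counts)
value 0: 17 assignments
So 8 of the 25 assignments meet the threshold.

8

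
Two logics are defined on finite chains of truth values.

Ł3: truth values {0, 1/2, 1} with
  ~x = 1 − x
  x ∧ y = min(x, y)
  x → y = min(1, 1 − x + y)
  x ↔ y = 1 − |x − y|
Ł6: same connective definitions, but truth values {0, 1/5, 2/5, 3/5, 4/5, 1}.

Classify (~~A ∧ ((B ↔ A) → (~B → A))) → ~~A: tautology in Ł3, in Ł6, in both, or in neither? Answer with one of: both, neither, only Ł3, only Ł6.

In Ł3: every assignment gives 1 — tautology.
In Ł6: every assignment gives 1 — tautology.

both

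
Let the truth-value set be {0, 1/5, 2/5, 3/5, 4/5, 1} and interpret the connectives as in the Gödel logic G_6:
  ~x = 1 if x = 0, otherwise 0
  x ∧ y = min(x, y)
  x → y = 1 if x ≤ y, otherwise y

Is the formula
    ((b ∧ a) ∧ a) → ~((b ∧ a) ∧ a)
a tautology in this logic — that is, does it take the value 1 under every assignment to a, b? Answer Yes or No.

Counterexample: take a = 1/5, b = 1/5.
b ∧ a = 1/5 ∧ 1/5 = 1/5
(b ∧ a) ∧ a = 1/5 ∧ 1/5 = 1/5
b ∧ a = 1/5 ∧ 1/5 = 1/5
(b ∧ a) ∧ a = 1/5 ∧ 1/5 = 1/5
~((b ∧ a) ∧ a) = ~1/5 = 0
((b ∧ a) ∧ a) → ~((b ∧ a) ∧ a) = 1/5 → 0 = 0
This gives 0 ≠ 1.

No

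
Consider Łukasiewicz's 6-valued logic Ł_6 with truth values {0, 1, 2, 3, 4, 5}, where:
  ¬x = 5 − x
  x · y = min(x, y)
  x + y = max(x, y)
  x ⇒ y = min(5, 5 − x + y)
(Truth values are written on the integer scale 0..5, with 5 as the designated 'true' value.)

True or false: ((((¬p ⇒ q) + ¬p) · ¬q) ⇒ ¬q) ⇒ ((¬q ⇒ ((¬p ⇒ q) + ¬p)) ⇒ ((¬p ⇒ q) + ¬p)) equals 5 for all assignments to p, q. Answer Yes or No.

No

Counterexample: take p = 1, q = 1.
¬p = ¬1 = 4
¬p ⇒ q = 4 ⇒ 1 = 2
¬p = ¬1 = 4
(¬p ⇒ q) + ¬p = 2 + 4 = 4
¬q = ¬1 = 4
((¬p ⇒ q) + ¬p) · ¬q = 4 · 4 = 4
¬q = ¬1 = 4
(((¬p ⇒ q) + ¬p) · ¬q) ⇒ ¬q = 4 ⇒ 4 = 5
¬q = ¬1 = 4
¬p = ¬1 = 4
¬p ⇒ q = 4 ⇒ 1 = 2
¬p = ¬1 = 4
(¬p ⇒ q) + ¬p = 2 + 4 = 4
¬q ⇒ ((¬p ⇒ q) + ¬p) = 4 ⇒ 4 = 5
¬p = ¬1 = 4
¬p ⇒ q = 4 ⇒ 1 = 2
¬p = ¬1 = 4
(¬p ⇒ q) + ¬p = 2 + 4 = 4
(¬q ⇒ ((¬p ⇒ q) + ¬p)) ⇒ ((¬p ⇒ q) + ¬p) = 5 ⇒ 4 = 4
((((¬p ⇒ q) + ¬p) · ¬q) ⇒ ¬q) ⇒ ((¬q ⇒ ((¬p ⇒ q) + ¬p)) ⇒ ((¬p ⇒ q) + ¬p)) = 5 ⇒ 4 = 4
This gives 4 ≠ 5.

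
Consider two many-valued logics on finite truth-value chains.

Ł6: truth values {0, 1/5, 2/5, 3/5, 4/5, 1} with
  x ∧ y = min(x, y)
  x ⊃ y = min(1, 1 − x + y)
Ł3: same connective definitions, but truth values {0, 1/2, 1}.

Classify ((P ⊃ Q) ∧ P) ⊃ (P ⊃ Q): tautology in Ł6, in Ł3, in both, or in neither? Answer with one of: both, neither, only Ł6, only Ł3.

both

In Ł6: every assignment gives 1 — tautology.
In Ł3: every assignment gives 1 — tautology.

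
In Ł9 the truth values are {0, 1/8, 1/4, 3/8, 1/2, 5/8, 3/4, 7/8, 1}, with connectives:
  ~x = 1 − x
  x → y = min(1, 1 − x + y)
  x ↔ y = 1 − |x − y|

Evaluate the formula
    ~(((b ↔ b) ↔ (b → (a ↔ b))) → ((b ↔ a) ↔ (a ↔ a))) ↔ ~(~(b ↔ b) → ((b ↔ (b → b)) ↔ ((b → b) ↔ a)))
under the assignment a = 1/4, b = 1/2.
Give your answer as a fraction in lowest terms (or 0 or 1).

b ↔ b = 1/2 ↔ 1/2 = 1
a ↔ b = 1/4 ↔ 1/2 = 3/4
b → (a ↔ b) = 1/2 → 3/4 = 1
(b ↔ b) ↔ (b → (a ↔ b)) = 1 ↔ 1 = 1
b ↔ a = 1/2 ↔ 1/4 = 3/4
a ↔ a = 1/4 ↔ 1/4 = 1
(b ↔ a) ↔ (a ↔ a) = 3/4 ↔ 1 = 3/4
((b ↔ b) ↔ (b → (a ↔ b))) → ((b ↔ a) ↔ (a ↔ a)) = 1 → 3/4 = 3/4
~(((b ↔ b) ↔ (b → (a ↔ b))) → ((b ↔ a) ↔ (a ↔ a))) = ~3/4 = 1/4
b ↔ b = 1/2 ↔ 1/2 = 1
~(b ↔ b) = ~1 = 0
b → b = 1/2 → 1/2 = 1
b ↔ (b → b) = 1/2 ↔ 1 = 1/2
b → b = 1/2 → 1/2 = 1
(b → b) ↔ a = 1 ↔ 1/4 = 1/4
(b ↔ (b → b)) ↔ ((b → b) ↔ a) = 1/2 ↔ 1/4 = 3/4
~(b ↔ b) → ((b ↔ (b → b)) ↔ ((b → b) ↔ a)) = 0 → 3/4 = 1
~(~(b ↔ b) → ((b ↔ (b → b)) ↔ ((b → b) ↔ a))) = ~1 = 0
~(((b ↔ b) ↔ (b → (a ↔ b))) → ((b ↔ a) ↔ (a ↔ a))) ↔ ~(~(b ↔ b) → ((b ↔ (b → b)) ↔ ((b → b) ↔ a))) = 1/4 ↔ 0 = 3/4

3/4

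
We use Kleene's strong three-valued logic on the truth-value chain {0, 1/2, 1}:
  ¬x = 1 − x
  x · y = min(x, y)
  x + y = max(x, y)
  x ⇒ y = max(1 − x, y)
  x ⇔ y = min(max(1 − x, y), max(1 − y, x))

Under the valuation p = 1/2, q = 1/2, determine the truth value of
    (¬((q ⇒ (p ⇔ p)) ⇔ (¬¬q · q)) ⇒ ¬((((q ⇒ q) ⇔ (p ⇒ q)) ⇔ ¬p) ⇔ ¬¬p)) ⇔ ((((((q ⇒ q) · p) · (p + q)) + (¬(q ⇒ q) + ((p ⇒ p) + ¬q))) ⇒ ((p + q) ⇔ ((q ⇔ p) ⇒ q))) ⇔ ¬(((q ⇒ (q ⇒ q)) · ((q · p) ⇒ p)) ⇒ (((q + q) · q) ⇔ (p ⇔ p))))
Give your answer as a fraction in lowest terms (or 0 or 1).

1/2

p ⇔ p = 1/2 ⇔ 1/2 = 1/2
q ⇒ (p ⇔ p) = 1/2 ⇒ 1/2 = 1/2
¬q = ¬1/2 = 1/2
¬¬q = ¬1/2 = 1/2
¬¬q · q = 1/2 · 1/2 = 1/2
(q ⇒ (p ⇔ p)) ⇔ (¬¬q · q) = 1/2 ⇔ 1/2 = 1/2
¬((q ⇒ (p ⇔ p)) ⇔ (¬¬q · q)) = ¬1/2 = 1/2
q ⇒ q = 1/2 ⇒ 1/2 = 1/2
p ⇒ q = 1/2 ⇒ 1/2 = 1/2
(q ⇒ q) ⇔ (p ⇒ q) = 1/2 ⇔ 1/2 = 1/2
¬p = ¬1/2 = 1/2
((q ⇒ q) ⇔ (p ⇒ q)) ⇔ ¬p = 1/2 ⇔ 1/2 = 1/2
¬p = ¬1/2 = 1/2
¬¬p = ¬1/2 = 1/2
(((q ⇒ q) ⇔ (p ⇒ q)) ⇔ ¬p) ⇔ ¬¬p = 1/2 ⇔ 1/2 = 1/2
¬((((q ⇒ q) ⇔ (p ⇒ q)) ⇔ ¬p) ⇔ ¬¬p) = ¬1/2 = 1/2
¬((q ⇒ (p ⇔ p)) ⇔ (¬¬q · q)) ⇒ ¬((((q ⇒ q) ⇔ (p ⇒ q)) ⇔ ¬p) ⇔ ¬¬p) = 1/2 ⇒ 1/2 = 1/2
q ⇒ q = 1/2 ⇒ 1/2 = 1/2
(q ⇒ q) · p = 1/2 · 1/2 = 1/2
p + q = 1/2 + 1/2 = 1/2
((q ⇒ q) · p) · (p + q) = 1/2 · 1/2 = 1/2
q ⇒ q = 1/2 ⇒ 1/2 = 1/2
¬(q ⇒ q) = ¬1/2 = 1/2
p ⇒ p = 1/2 ⇒ 1/2 = 1/2
¬q = ¬1/2 = 1/2
(p ⇒ p) + ¬q = 1/2 + 1/2 = 1/2
¬(q ⇒ q) + ((p ⇒ p) + ¬q) = 1/2 + 1/2 = 1/2
(((q ⇒ q) · p) · (p + q)) + (¬(q ⇒ q) + ((p ⇒ p) + ¬q)) = 1/2 + 1/2 = 1/2
p + q = 1/2 + 1/2 = 1/2
q ⇔ p = 1/2 ⇔ 1/2 = 1/2
(q ⇔ p) ⇒ q = 1/2 ⇒ 1/2 = 1/2
(p + q) ⇔ ((q ⇔ p) ⇒ q) = 1/2 ⇔ 1/2 = 1/2
((((q ⇒ q) · p) · (p + q)) + (¬(q ⇒ q) + ((p ⇒ p) + ¬q))) ⇒ ((p + q) ⇔ ((q ⇔ p) ⇒ q)) = 1/2 ⇒ 1/2 = 1/2
q ⇒ q = 1/2 ⇒ 1/2 = 1/2
q ⇒ (q ⇒ q) = 1/2 ⇒ 1/2 = 1/2
q · p = 1/2 · 1/2 = 1/2
(q · p) ⇒ p = 1/2 ⇒ 1/2 = 1/2
(q ⇒ (q ⇒ q)) · ((q · p) ⇒ p) = 1/2 · 1/2 = 1/2
q + q = 1/2 + 1/2 = 1/2
(q + q) · q = 1/2 · 1/2 = 1/2
p ⇔ p = 1/2 ⇔ 1/2 = 1/2
((q + q) · q) ⇔ (p ⇔ p) = 1/2 ⇔ 1/2 = 1/2
((q ⇒ (q ⇒ q)) · ((q · p) ⇒ p)) ⇒ (((q + q) · q) ⇔ (p ⇔ p)) = 1/2 ⇒ 1/2 = 1/2
¬(((q ⇒ (q ⇒ q)) · ((q · p) ⇒ p)) ⇒ (((q + q) · q) ⇔ (p ⇔ p))) = ¬1/2 = 1/2
(((((q ⇒ q) · p) · (p + q)) + (¬(q ⇒ q) + ((p ⇒ p) + ¬q))) ⇒ ((p + q) ⇔ ((q ⇔ p) ⇒ q))) ⇔ ¬(((q ⇒ (q ⇒ q)) · ((q · p) ⇒ p)) ⇒ (((q + q) · q) ⇔ (p ⇔ p))) = 1/2 ⇔ 1/2 = 1/2
(¬((q ⇒ (p ⇔ p)) ⇔ (¬¬q · q)) ⇒ ¬((((q ⇒ q) ⇔ (p ⇒ q)) ⇔ ¬p) ⇔ ¬¬p)) ⇔ ((((((q ⇒ q) · p) · (p + q)) + (¬(q ⇒ q) + ((p ⇒ p) + ¬q))) ⇒ ((p + q) ⇔ ((q ⇔ p) ⇒ q))) ⇔ ¬(((q ⇒ (q ⇒ q)) · ((q · p) ⇒ p)) ⇒ (((q + q) · q) ⇔ (p ⇔ p)))) = 1/2 ⇔ 1/2 = 1/2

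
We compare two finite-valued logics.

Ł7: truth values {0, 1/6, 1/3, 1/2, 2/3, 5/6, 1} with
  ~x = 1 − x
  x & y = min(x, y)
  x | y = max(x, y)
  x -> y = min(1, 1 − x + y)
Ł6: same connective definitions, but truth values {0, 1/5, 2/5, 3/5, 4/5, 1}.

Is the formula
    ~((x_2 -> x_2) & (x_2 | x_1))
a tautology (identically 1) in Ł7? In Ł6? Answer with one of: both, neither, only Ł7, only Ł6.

neither

In Ł7: at x_1 = 0, x_2 = 1/6 the value is 5/6 — not a tautology.
In Ł6: at x_1 = 0, x_2 = 1/5 the value is 4/5 — not a tautology.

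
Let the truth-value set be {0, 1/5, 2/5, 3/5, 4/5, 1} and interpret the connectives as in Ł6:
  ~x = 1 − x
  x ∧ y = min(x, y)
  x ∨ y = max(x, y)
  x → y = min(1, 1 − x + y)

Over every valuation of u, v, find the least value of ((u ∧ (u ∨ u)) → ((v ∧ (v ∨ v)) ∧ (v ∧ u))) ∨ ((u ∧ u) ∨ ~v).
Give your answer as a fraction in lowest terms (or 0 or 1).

Take u = 2/5, v = 1/5:
u ∨ u = 2/5 ∨ 2/5 = 2/5
u ∧ (u ∨ u) = 2/5 ∧ 2/5 = 2/5
v ∨ v = 1/5 ∨ 1/5 = 1/5
v ∧ (v ∨ v) = 1/5 ∧ 1/5 = 1/5
v ∧ u = 1/5 ∧ 2/5 = 1/5
(v ∧ (v ∨ v)) ∧ (v ∧ u) = 1/5 ∧ 1/5 = 1/5
(u ∧ (u ∨ u)) → ((v ∧ (v ∨ v)) ∧ (v ∧ u)) = 2/5 → 1/5 = 4/5
u ∧ u = 2/5 ∧ 2/5 = 2/5
~v = ~1/5 = 4/5
(u ∧ u) ∨ ~v = 2/5 ∨ 4/5 = 4/5
((u ∧ (u ∨ u)) → ((v ∧ (v ∨ v)) ∧ (v ∧ u))) ∨ ((u ∧ u) ∨ ~v) = 4/5 ∨ 4/5 = 4/5
No assignment yields a value below 4/5, so this is the minimum.

4/5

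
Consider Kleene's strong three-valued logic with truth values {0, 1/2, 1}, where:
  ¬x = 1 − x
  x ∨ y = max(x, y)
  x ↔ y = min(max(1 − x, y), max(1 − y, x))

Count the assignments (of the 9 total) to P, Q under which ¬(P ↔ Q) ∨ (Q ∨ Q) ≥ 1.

4

P = 0, Q = 0 ↦ 0  <
P = 0, Q = 1/2 ↦ 1/2  <
P = 0, Q = 1 ↦ 1  ≥
P = 1/2, Q = 0 ↦ 1/2  <
P = 1/2, Q = 1/2 ↦ 1/2  <
P = 1/2, Q = 1 ↦ 1  ≥
P = 1, Q = 0 ↦ 1  ≥
P = 1, Q = 1/2 ↦ 1/2  <
P = 1, Q = 1 ↦ 1  ≥
So 4 of the 9 assignments meet the threshold.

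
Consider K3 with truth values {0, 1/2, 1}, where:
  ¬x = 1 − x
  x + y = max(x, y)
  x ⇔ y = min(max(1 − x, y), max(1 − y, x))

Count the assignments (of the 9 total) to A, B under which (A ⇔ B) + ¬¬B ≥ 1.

A = 0, B = 0 ↦ 1  ≥
A = 0, B = 1/2 ↦ 1/2  <
A = 0, B = 1 ↦ 1  ≥
A = 1/2, B = 0 ↦ 1/2  <
A = 1/2, B = 1/2 ↦ 1/2  <
A = 1/2, B = 1 ↦ 1  ≥
A = 1, B = 0 ↦ 0  <
A = 1, B = 1/2 ↦ 1/2  <
A = 1, B = 1 ↦ 1  ≥
So 4 of the 9 assignments meet the threshold.

4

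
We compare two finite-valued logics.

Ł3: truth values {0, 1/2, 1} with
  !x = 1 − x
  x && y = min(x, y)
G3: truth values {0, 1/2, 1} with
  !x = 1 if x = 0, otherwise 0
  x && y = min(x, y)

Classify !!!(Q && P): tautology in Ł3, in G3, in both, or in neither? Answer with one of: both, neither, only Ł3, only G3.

neither

In Ł3: at P = 1/2, Q = 1/2 the value is 1/2 — not a tautology.
In G3: at P = 1/2, Q = 1/2 the value is 0 — not a tautology.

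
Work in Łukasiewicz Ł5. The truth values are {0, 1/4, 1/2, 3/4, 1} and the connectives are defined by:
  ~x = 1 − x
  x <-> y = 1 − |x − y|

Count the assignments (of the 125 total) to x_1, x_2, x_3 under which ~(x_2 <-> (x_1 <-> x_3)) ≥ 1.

7

value 1: 7 assignments (counts)
value 3/4: 19 assignments
value 1/2: 31 assignments
value 1/4: 43 assignments
value 0: 25 assignments
So 7 of the 125 assignments meet the threshold.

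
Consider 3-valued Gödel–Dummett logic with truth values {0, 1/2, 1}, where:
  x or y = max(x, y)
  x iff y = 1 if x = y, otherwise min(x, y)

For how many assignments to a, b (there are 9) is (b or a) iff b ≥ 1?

a = 0, b = 0 ↦ 1  ≥
a = 0, b = 1/2 ↦ 1  ≥
a = 0, b = 1 ↦ 1  ≥
a = 1/2, b = 0 ↦ 0  <
a = 1/2, b = 1/2 ↦ 1  ≥
a = 1/2, b = 1 ↦ 1  ≥
a = 1, b = 0 ↦ 0  <
a = 1, b = 1/2 ↦ 1/2  <
a = 1, b = 1 ↦ 1  ≥
So 6 of the 9 assignments meet the threshold.

6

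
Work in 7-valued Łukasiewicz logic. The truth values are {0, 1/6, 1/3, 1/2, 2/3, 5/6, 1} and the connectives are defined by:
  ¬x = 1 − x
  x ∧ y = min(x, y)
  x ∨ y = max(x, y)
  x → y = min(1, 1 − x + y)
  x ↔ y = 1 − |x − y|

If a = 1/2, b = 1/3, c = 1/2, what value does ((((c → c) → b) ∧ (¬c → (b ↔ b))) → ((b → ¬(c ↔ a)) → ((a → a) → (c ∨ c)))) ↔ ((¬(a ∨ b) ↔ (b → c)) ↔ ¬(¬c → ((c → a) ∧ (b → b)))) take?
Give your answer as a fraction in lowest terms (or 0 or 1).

1/2

c → c = 1/2 → 1/2 = 1
(c → c) → b = 1 → 1/3 = 1/3
¬c = ¬1/2 = 1/2
b ↔ b = 1/3 ↔ 1/3 = 1
¬c → (b ↔ b) = 1/2 → 1 = 1
((c → c) → b) ∧ (¬c → (b ↔ b)) = 1/3 ∧ 1 = 1/3
c ↔ a = 1/2 ↔ 1/2 = 1
¬(c ↔ a) = ¬1 = 0
b → ¬(c ↔ a) = 1/3 → 0 = 2/3
a → a = 1/2 → 1/2 = 1
c ∨ c = 1/2 ∨ 1/2 = 1/2
(a → a) → (c ∨ c) = 1 → 1/2 = 1/2
(b → ¬(c ↔ a)) → ((a → a) → (c ∨ c)) = 2/3 → 1/2 = 5/6
(((c → c) → b) ∧ (¬c → (b ↔ b))) → ((b → ¬(c ↔ a)) → ((a → a) → (c ∨ c))) = 1/3 → 5/6 = 1
a ∨ b = 1/2 ∨ 1/3 = 1/2
¬(a ∨ b) = ¬1/2 = 1/2
b → c = 1/3 → 1/2 = 1
¬(a ∨ b) ↔ (b → c) = 1/2 ↔ 1 = 1/2
¬c = ¬1/2 = 1/2
c → a = 1/2 → 1/2 = 1
b → b = 1/3 → 1/3 = 1
(c → a) ∧ (b → b) = 1 ∧ 1 = 1
¬c → ((c → a) ∧ (b → b)) = 1/2 → 1 = 1
¬(¬c → ((c → a) ∧ (b → b))) = ¬1 = 0
(¬(a ∨ b) ↔ (b → c)) ↔ ¬(¬c → ((c → a) ∧ (b → b))) = 1/2 ↔ 0 = 1/2
((((c → c) → b) ∧ (¬c → (b ↔ b))) → ((b → ¬(c ↔ a)) → ((a → a) → (c ∨ c)))) ↔ ((¬(a ∨ b) ↔ (b → c)) ↔ ¬(¬c → ((c → a) ∧ (b → b)))) = 1 ↔ 1/2 = 1/2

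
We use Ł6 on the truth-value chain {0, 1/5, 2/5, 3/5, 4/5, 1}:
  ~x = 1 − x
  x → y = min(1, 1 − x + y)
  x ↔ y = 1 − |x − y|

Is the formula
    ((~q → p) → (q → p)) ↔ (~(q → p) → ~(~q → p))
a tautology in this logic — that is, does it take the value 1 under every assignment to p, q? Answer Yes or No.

Yes

At p = 1/5, q = 3/5, for instance:
~q = ~3/5 = 2/5
~q → p = 2/5 → 1/5 = 4/5
q → p = 3/5 → 1/5 = 3/5
(~q → p) → (q → p) = 4/5 → 3/5 = 4/5
~(q → p) = ~3/5 = 2/5
~(~q → p) = ~4/5 = 1/5
~(q → p) → ~(~q → p) = 2/5 → 1/5 = 4/5
((~q → p) → (q → p)) ↔ (~(q → p) → ~(~q → p)) = 4/5 ↔ 4/5 = 1
and checking the remaining 35 assignments likewise gives ≥ 1 in every case.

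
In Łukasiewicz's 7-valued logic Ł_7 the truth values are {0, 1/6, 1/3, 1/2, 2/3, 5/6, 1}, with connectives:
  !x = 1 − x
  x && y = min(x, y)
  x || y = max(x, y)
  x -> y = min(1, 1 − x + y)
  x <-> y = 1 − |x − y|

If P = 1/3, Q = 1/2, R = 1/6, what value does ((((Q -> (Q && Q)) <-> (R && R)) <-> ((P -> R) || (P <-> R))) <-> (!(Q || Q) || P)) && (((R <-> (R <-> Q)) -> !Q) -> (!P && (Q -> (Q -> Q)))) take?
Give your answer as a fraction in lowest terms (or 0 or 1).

2/3

Q && Q = 1/2 && 1/2 = 1/2
Q -> (Q && Q) = 1/2 -> 1/2 = 1
R && R = 1/6 && 1/6 = 1/6
(Q -> (Q && Q)) <-> (R && R) = 1 <-> 1/6 = 1/6
P -> R = 1/3 -> 1/6 = 5/6
P <-> R = 1/3 <-> 1/6 = 5/6
(P -> R) || (P <-> R) = 5/6 || 5/6 = 5/6
((Q -> (Q && Q)) <-> (R && R)) <-> ((P -> R) || (P <-> R)) = 1/6 <-> 5/6 = 1/3
Q || Q = 1/2 || 1/2 = 1/2
!(Q || Q) = !1/2 = 1/2
!(Q || Q) || P = 1/2 || 1/3 = 1/2
(((Q -> (Q && Q)) <-> (R && R)) <-> ((P -> R) || (P <-> R))) <-> (!(Q || Q) || P) = 1/3 <-> 1/2 = 5/6
R <-> Q = 1/6 <-> 1/2 = 2/3
R <-> (R <-> Q) = 1/6 <-> 2/3 = 1/2
!Q = !1/2 = 1/2
(R <-> (R <-> Q)) -> !Q = 1/2 -> 1/2 = 1
!P = !1/3 = 2/3
Q -> Q = 1/2 -> 1/2 = 1
Q -> (Q -> Q) = 1/2 -> 1 = 1
!P && (Q -> (Q -> Q)) = 2/3 && 1 = 2/3
((R <-> (R <-> Q)) -> !Q) -> (!P && (Q -> (Q -> Q))) = 1 -> 2/3 = 2/3
((((Q -> (Q && Q)) <-> (R && R)) <-> ((P -> R) || (P <-> R))) <-> (!(Q || Q) || P)) && (((R <-> (R <-> Q)) -> !Q) -> (!P && (Q -> (Q -> Q)))) = 5/6 && 2/3 = 2/3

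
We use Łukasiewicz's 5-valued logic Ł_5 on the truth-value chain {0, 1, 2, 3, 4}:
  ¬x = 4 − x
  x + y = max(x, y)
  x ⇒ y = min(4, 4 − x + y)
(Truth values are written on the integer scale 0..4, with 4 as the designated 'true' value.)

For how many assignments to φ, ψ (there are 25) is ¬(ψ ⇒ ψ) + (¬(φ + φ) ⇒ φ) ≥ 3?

value 4: 15 assignments (counts)
value 2: 5 assignments
value 0: 5 assignments
So 15 of the 25 assignments meet the threshold.

15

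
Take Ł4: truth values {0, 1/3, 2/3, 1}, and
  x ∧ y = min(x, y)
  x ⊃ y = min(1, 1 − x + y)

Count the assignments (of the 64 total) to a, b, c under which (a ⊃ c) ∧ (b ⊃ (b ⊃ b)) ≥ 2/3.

value 1: 40 assignments (counts)
value 2/3: 12 assignments (counts)
value 1/3: 8 assignments
value 0: 4 assignments
So 52 of the 64 assignments meet the threshold.

52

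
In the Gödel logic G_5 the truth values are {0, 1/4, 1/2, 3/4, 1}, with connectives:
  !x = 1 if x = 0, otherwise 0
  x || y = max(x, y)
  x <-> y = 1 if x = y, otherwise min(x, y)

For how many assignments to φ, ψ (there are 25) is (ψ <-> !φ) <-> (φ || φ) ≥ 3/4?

3

value 1: 2 assignments (counts)
value 3/4: 1 assignment (counts)
value 1/2: 1 assignment
value 1/4: 1 assignment
value 0: 20 assignments
So 3 of the 25 assignments meet the threshold.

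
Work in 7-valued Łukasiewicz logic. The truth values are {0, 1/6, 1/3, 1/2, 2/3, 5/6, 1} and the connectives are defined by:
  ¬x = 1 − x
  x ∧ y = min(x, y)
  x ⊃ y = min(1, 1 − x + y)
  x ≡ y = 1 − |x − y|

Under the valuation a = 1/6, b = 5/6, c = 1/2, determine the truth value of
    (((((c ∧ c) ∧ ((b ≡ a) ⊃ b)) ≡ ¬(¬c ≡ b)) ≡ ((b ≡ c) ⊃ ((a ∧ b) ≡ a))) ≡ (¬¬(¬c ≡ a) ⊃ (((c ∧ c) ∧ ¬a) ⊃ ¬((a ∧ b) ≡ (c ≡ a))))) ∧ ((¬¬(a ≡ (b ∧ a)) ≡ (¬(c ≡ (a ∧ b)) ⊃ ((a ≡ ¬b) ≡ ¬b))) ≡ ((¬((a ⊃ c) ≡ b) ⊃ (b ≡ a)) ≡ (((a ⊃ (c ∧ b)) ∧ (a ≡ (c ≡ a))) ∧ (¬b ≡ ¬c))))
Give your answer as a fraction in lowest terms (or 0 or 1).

c ∧ c = 1/2 ∧ 1/2 = 1/2
b ≡ a = 5/6 ≡ 1/6 = 1/3
(b ≡ a) ⊃ b = 1/3 ⊃ 5/6 = 1
(c ∧ c) ∧ ((b ≡ a) ⊃ b) = 1/2 ∧ 1 = 1/2
¬c = ¬1/2 = 1/2
¬c ≡ b = 1/2 ≡ 5/6 = 2/3
¬(¬c ≡ b) = ¬2/3 = 1/3
((c ∧ c) ∧ ((b ≡ a) ⊃ b)) ≡ ¬(¬c ≡ b) = 1/2 ≡ 1/3 = 5/6
b ≡ c = 5/6 ≡ 1/2 = 2/3
a ∧ b = 1/6 ∧ 5/6 = 1/6
(a ∧ b) ≡ a = 1/6 ≡ 1/6 = 1
(b ≡ c) ⊃ ((a ∧ b) ≡ a) = 2/3 ⊃ 1 = 1
(((c ∧ c) ∧ ((b ≡ a) ⊃ b)) ≡ ¬(¬c ≡ b)) ≡ ((b ≡ c) ⊃ ((a ∧ b) ≡ a)) = 5/6 ≡ 1 = 5/6
¬c = ¬1/2 = 1/2
¬c ≡ a = 1/2 ≡ 1/6 = 2/3
¬(¬c ≡ a) = ¬2/3 = 1/3
¬¬(¬c ≡ a) = ¬1/3 = 2/3
c ∧ c = 1/2 ∧ 1/2 = 1/2
¬a = ¬1/6 = 5/6
(c ∧ c) ∧ ¬a = 1/2 ∧ 5/6 = 1/2
a ∧ b = 1/6 ∧ 5/6 = 1/6
c ≡ a = 1/2 ≡ 1/6 = 2/3
(a ∧ b) ≡ (c ≡ a) = 1/6 ≡ 2/3 = 1/2
¬((a ∧ b) ≡ (c ≡ a)) = ¬1/2 = 1/2
((c ∧ c) ∧ ¬a) ⊃ ¬((a ∧ b) ≡ (c ≡ a)) = 1/2 ⊃ 1/2 = 1
¬¬(¬c ≡ a) ⊃ (((c ∧ c) ∧ ¬a) ⊃ ¬((a ∧ b) ≡ (c ≡ a))) = 2/3 ⊃ 1 = 1
((((c ∧ c) ∧ ((b ≡ a) ⊃ b)) ≡ ¬(¬c ≡ b)) ≡ ((b ≡ c) ⊃ ((a ∧ b) ≡ a))) ≡ (¬¬(¬c ≡ a) ⊃ (((c ∧ c) ∧ ¬a) ⊃ ¬((a ∧ b) ≡ (c ≡ a)))) = 5/6 ≡ 1 = 5/6
b ∧ a = 5/6 ∧ 1/6 = 1/6
a ≡ (b ∧ a) = 1/6 ≡ 1/6 = 1
¬(a ≡ (b ∧ a)) = ¬1 = 0
¬¬(a ≡ (b ∧ a)) = ¬0 = 1
a ∧ b = 1/6 ∧ 5/6 = 1/6
c ≡ (a ∧ b) = 1/2 ≡ 1/6 = 2/3
¬(c ≡ (a ∧ b)) = ¬2/3 = 1/3
¬b = ¬5/6 = 1/6
a ≡ ¬b = 1/6 ≡ 1/6 = 1
¬b = ¬5/6 = 1/6
(a ≡ ¬b) ≡ ¬b = 1 ≡ 1/6 = 1/6
¬(c ≡ (a ∧ b)) ⊃ ((a ≡ ¬b) ≡ ¬b) = 1/3 ⊃ 1/6 = 5/6
¬¬(a ≡ (b ∧ a)) ≡ (¬(c ≡ (a ∧ b)) ⊃ ((a ≡ ¬b) ≡ ¬b)) = 1 ≡ 5/6 = 5/6
a ⊃ c = 1/6 ⊃ 1/2 = 1
(a ⊃ c) ≡ b = 1 ≡ 5/6 = 5/6
¬((a ⊃ c) ≡ b) = ¬5/6 = 1/6
b ≡ a = 5/6 ≡ 1/6 = 1/3
¬((a ⊃ c) ≡ b) ⊃ (b ≡ a) = 1/6 ⊃ 1/3 = 1
c ∧ b = 1/2 ∧ 5/6 = 1/2
a ⊃ (c ∧ b) = 1/6 ⊃ 1/2 = 1
c ≡ a = 1/2 ≡ 1/6 = 2/3
a ≡ (c ≡ a) = 1/6 ≡ 2/3 = 1/2
(a ⊃ (c ∧ b)) ∧ (a ≡ (c ≡ a)) = 1 ∧ 1/2 = 1/2
¬b = ¬5/6 = 1/6
¬c = ¬1/2 = 1/2
¬b ≡ ¬c = 1/6 ≡ 1/2 = 2/3
((a ⊃ (c ∧ b)) ∧ (a ≡ (c ≡ a))) ∧ (¬b ≡ ¬c) = 1/2 ∧ 2/3 = 1/2
(¬((a ⊃ c) ≡ b) ⊃ (b ≡ a)) ≡ (((a ⊃ (c ∧ b)) ∧ (a ≡ (c ≡ a))) ∧ (¬b ≡ ¬c)) = 1 ≡ 1/2 = 1/2
(¬¬(a ≡ (b ∧ a)) ≡ (¬(c ≡ (a ∧ b)) ⊃ ((a ≡ ¬b) ≡ ¬b))) ≡ ((¬((a ⊃ c) ≡ b) ⊃ (b ≡ a)) ≡ (((a ⊃ (c ∧ b)) ∧ (a ≡ (c ≡ a))) ∧ (¬b ≡ ¬c))) = 5/6 ≡ 1/2 = 2/3
(((((c ∧ c) ∧ ((b ≡ a) ⊃ b)) ≡ ¬(¬c ≡ b)) ≡ ((b ≡ c) ⊃ ((a ∧ b) ≡ a))) ≡ (¬¬(¬c ≡ a) ⊃ (((c ∧ c) ∧ ¬a) ⊃ ¬((a ∧ b) ≡ (c ≡ a))))) ∧ ((¬¬(a ≡ (b ∧ a)) ≡ (¬(c ≡ (a ∧ b)) ⊃ ((a ≡ ¬b) ≡ ¬b))) ≡ ((¬((a ⊃ c) ≡ b) ⊃ (b ≡ a)) ≡ (((a ⊃ (c ∧ b)) ∧ (a ≡ (c ≡ a))) ∧ (¬b ≡ ¬c)))) = 5/6 ∧ 2/3 = 2/3

2/3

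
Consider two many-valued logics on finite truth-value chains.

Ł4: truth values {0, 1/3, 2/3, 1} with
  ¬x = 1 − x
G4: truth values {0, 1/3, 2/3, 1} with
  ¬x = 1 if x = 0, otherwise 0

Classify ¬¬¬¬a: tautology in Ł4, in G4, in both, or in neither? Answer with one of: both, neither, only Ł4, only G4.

neither

In Ł4: at a = 0 the value is 0 — not a tautology.
In G4: at a = 0 the value is 0 — not a tautology.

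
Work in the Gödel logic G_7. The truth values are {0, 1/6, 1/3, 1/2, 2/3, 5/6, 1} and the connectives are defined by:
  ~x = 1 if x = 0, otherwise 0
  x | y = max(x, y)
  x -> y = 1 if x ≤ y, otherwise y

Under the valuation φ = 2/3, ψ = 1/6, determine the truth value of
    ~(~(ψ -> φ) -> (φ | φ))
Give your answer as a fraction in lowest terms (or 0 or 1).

0

ψ -> φ = 1/6 -> 2/3 = 1
~(ψ -> φ) = ~1 = 0
φ | φ = 2/3 | 2/3 = 2/3
~(ψ -> φ) -> (φ | φ) = 0 -> 2/3 = 1
~(~(ψ -> φ) -> (φ | φ)) = ~1 = 0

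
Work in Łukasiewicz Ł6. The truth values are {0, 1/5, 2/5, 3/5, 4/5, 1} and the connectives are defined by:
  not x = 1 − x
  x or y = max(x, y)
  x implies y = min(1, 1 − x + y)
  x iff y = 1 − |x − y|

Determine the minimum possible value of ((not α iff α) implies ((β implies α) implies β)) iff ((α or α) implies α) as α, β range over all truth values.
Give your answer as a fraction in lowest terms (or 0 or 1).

Take α = 2/5, β = 0:
not α = not 2/5 = 3/5
not α iff α = 3/5 iff 2/5 = 4/5
β implies α = 0 implies 2/5 = 1
(β implies α) implies β = 1 implies 0 = 0
(not α iff α) implies ((β implies α) implies β) = 4/5 implies 0 = 1/5
α or α = 2/5 or 2/5 = 2/5
(α or α) implies α = 2/5 implies 2/5 = 1
((not α iff α) implies ((β implies α) implies β)) iff ((α or α) implies α) = 1/5 iff 1 = 1/5
No assignment yields a value below 1/5, so this is the minimum.

1/5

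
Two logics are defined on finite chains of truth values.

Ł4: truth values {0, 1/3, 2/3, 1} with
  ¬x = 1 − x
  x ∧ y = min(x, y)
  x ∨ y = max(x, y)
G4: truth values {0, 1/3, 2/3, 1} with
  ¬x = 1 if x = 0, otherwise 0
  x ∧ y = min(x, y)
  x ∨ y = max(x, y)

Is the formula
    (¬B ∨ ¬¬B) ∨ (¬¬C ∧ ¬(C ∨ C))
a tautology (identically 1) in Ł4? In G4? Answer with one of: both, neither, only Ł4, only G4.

only G4

In Ł4: at B = 1/3, C = 0 the value is 2/3 — not a tautology.
In G4: every assignment gives 1 — tautology.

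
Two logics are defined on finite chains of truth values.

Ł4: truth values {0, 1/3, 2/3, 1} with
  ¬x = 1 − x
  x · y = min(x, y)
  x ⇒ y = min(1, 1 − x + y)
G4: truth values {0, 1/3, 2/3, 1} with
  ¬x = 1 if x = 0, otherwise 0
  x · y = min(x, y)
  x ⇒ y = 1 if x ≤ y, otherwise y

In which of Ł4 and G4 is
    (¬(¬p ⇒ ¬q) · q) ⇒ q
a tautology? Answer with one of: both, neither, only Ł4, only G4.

In Ł4: every assignment gives 1 — tautology.
In G4: every assignment gives 1 — tautology.

both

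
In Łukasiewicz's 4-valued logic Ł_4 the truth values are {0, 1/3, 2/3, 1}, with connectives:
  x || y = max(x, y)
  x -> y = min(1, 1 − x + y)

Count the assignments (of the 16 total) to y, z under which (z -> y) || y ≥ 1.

y = 0, z = 0 ↦ 1  ≥
y = 0, z = 1/3 ↦ 2/3  <
y = 0, z = 2/3 ↦ 1/3  <
y = 0, z = 1 ↦ 0  <
y = 1/3, z = 0 ↦ 1  ≥
y = 1/3, z = 1/3 ↦ 1  ≥
y = 1/3, z = 2/3 ↦ 2/3  <
y = 1/3, z = 1 ↦ 1/3  <
y = 2/3, z = 0 ↦ 1  ≥
y = 2/3, z = 1/3 ↦ 1  ≥
y = 2/3, z = 2/3 ↦ 1  ≥
y = 2/3, z = 1 ↦ 2/3  <
y = 1, z = 0 ↦ 1  ≥
y = 1, z = 1/3 ↦ 1  ≥
y = 1, z = 2/3 ↦ 1  ≥
y = 1, z = 1 ↦ 1  ≥
So 10 of the 16 assignments meet the threshold.

10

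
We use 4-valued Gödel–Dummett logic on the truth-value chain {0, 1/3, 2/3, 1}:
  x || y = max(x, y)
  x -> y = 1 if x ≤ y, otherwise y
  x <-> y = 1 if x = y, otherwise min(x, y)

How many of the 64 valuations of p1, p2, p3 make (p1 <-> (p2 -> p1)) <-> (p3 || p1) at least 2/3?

value 1: 36 assignments (counts)
value 2/3: 11 assignments (counts)
value 1/3: 11 assignments
value 0: 6 assignments
So 47 of the 64 assignments meet the threshold.

47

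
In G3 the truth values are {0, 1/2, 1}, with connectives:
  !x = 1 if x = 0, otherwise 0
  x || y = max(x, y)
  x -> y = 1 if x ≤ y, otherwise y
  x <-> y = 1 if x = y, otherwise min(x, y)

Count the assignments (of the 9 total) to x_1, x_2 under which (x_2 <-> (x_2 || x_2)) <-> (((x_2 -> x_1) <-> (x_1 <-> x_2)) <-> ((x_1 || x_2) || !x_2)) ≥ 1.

x_1 = 0, x_2 = 0 ↦ 1  ≥
x_1 = 0, x_2 = 1/2 ↦ 1/2  <
x_1 = 0, x_2 = 1 ↦ 1  ≥
x_1 = 1/2, x_2 = 0 ↦ 0  <
x_1 = 1/2, x_2 = 1/2 ↦ 1/2  <
x_1 = 1/2, x_2 = 1 ↦ 1  ≥
x_1 = 1, x_2 = 0 ↦ 0  <
x_1 = 1, x_2 = 1/2 ↦ 1/2  <
x_1 = 1, x_2 = 1 ↦ 1  ≥
So 4 of the 9 assignments meet the threshold.

4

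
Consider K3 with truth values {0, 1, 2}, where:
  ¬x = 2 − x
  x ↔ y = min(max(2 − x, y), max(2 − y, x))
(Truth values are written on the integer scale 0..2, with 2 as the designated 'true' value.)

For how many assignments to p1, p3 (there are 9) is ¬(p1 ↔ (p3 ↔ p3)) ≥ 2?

p1 = 0, p3 = 0 ↦ 2  ≥
p1 = 0, p3 = 1 ↦ 1  <
p1 = 0, p3 = 2 ↦ 2  ≥
p1 = 1, p3 = 0 ↦ 1  <
p1 = 1, p3 = 1 ↦ 1  <
p1 = 1, p3 = 2 ↦ 1  <
p1 = 2, p3 = 0 ↦ 0  <
p1 = 2, p3 = 1 ↦ 1  <
p1 = 2, p3 = 2 ↦ 0  <
So 2 of the 9 assignments meet the threshold.

2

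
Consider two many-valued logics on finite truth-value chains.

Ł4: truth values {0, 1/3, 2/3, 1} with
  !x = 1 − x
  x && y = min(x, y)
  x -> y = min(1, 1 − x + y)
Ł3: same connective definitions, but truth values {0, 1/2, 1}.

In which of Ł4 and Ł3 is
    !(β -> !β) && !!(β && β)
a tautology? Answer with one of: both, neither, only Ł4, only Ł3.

In Ł4: at β = 0 the value is 0 — not a tautology.
In Ł3: at β = 0 the value is 0 — not a tautology.

neither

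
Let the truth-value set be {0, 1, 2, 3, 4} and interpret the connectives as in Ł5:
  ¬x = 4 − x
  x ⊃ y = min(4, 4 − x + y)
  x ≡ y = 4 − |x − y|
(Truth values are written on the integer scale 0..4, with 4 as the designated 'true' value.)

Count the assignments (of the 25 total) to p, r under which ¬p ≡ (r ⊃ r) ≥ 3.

value 4: 5 assignments (counts)
value 3: 5 assignments (counts)
value 2: 5 assignments
value 1: 5 assignments
value 0: 5 assignments
So 10 of the 25 assignments meet the threshold.

10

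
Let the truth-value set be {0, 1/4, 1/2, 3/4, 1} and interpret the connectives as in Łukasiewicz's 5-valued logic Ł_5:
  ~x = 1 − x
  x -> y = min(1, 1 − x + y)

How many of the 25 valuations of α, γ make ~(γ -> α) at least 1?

1

value 1: 1 assignment (counts)
value 3/4: 2 assignments
value 1/2: 3 assignments
value 1/4: 4 assignments
value 0: 15 assignments
So 1 of the 25 assignments meets the threshold.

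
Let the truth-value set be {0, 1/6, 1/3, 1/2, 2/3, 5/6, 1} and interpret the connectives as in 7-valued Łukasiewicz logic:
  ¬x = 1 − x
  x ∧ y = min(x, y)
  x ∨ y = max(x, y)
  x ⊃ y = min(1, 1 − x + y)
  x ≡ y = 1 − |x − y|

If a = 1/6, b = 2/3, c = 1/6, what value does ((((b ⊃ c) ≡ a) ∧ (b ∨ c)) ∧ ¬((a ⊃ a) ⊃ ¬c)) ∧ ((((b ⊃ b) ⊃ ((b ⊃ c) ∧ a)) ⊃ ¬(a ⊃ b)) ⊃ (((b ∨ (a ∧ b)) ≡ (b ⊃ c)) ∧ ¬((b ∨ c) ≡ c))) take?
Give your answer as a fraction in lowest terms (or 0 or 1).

1/6

b ⊃ c = 2/3 ⊃ 1/6 = 1/2
(b ⊃ c) ≡ a = 1/2 ≡ 1/6 = 2/3
b ∨ c = 2/3 ∨ 1/6 = 2/3
((b ⊃ c) ≡ a) ∧ (b ∨ c) = 2/3 ∧ 2/3 = 2/3
a ⊃ a = 1/6 ⊃ 1/6 = 1
¬c = ¬1/6 = 5/6
(a ⊃ a) ⊃ ¬c = 1 ⊃ 5/6 = 5/6
¬((a ⊃ a) ⊃ ¬c) = ¬5/6 = 1/6
(((b ⊃ c) ≡ a) ∧ (b ∨ c)) ∧ ¬((a ⊃ a) ⊃ ¬c) = 2/3 ∧ 1/6 = 1/6
b ⊃ b = 2/3 ⊃ 2/3 = 1
b ⊃ c = 2/3 ⊃ 1/6 = 1/2
(b ⊃ c) ∧ a = 1/2 ∧ 1/6 = 1/6
(b ⊃ b) ⊃ ((b ⊃ c) ∧ a) = 1 ⊃ 1/6 = 1/6
a ⊃ b = 1/6 ⊃ 2/3 = 1
¬(a ⊃ b) = ¬1 = 0
((b ⊃ b) ⊃ ((b ⊃ c) ∧ a)) ⊃ ¬(a ⊃ b) = 1/6 ⊃ 0 = 5/6
a ∧ b = 1/6 ∧ 2/3 = 1/6
b ∨ (a ∧ b) = 2/3 ∨ 1/6 = 2/3
b ⊃ c = 2/3 ⊃ 1/6 = 1/2
(b ∨ (a ∧ b)) ≡ (b ⊃ c) = 2/3 ≡ 1/2 = 5/6
b ∨ c = 2/3 ∨ 1/6 = 2/3
(b ∨ c) ≡ c = 2/3 ≡ 1/6 = 1/2
¬((b ∨ c) ≡ c) = ¬1/2 = 1/2
((b ∨ (a ∧ b)) ≡ (b ⊃ c)) ∧ ¬((b ∨ c) ≡ c) = 5/6 ∧ 1/2 = 1/2
(((b ⊃ b) ⊃ ((b ⊃ c) ∧ a)) ⊃ ¬(a ⊃ b)) ⊃ (((b ∨ (a ∧ b)) ≡ (b ⊃ c)) ∧ ¬((b ∨ c) ≡ c)) = 5/6 ⊃ 1/2 = 2/3
((((b ⊃ c) ≡ a) ∧ (b ∨ c)) ∧ ¬((a ⊃ a) ⊃ ¬c)) ∧ ((((b ⊃ b) ⊃ ((b ⊃ c) ∧ a)) ⊃ ¬(a ⊃ b)) ⊃ (((b ∨ (a ∧ b)) ≡ (b ⊃ c)) ∧ ¬((b ∨ c) ≡ c))) = 1/6 ∧ 2/3 = 1/6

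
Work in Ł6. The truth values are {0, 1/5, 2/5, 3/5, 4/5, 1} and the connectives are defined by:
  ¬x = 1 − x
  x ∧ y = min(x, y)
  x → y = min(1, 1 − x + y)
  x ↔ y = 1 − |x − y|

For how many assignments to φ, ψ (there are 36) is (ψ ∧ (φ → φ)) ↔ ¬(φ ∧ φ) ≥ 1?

value 1: 6 assignments (counts)
value 4/5: 10 assignments
value 3/5: 8 assignments
value 2/5: 6 assignments
value 1/5: 4 assignments
value 0: 2 assignments
So 6 of the 36 assignments meet the threshold.

6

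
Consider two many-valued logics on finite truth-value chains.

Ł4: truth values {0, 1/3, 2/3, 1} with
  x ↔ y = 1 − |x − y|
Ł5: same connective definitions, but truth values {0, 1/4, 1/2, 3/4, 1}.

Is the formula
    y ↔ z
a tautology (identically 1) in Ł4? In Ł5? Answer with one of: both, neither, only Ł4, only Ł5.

In Ł4: at y = 0, z = 1/3 the value is 2/3 — not a tautology.
In Ł5: at y = 0, z = 1/4 the value is 3/4 — not a tautology.

neither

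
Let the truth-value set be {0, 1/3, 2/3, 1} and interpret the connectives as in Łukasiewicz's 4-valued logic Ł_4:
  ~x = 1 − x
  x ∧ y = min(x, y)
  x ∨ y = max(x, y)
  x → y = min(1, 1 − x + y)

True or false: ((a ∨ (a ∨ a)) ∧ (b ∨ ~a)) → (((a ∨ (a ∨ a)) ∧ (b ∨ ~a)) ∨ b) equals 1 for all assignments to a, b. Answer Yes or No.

a = 0, b = 0 ↦ 1
a = 0, b = 1/3 ↦ 1
a = 0, b = 2/3 ↦ 1
a = 0, b = 1 ↦ 1
a = 1/3, b = 0 ↦ 1
a = 1/3, b = 1/3 ↦ 1
a = 1/3, b = 2/3 ↦ 1
a = 1/3, b = 1 ↦ 1
a = 2/3, b = 0 ↦ 1
a = 2/3, b = 1/3 ↦ 1
a = 2/3, b = 2/3 ↦ 1
a = 2/3, b = 1 ↦ 1
a = 1, b = 0 ↦ 1
a = 1, b = 1/3 ↦ 1
a = 1, b = 2/3 ↦ 1
a = 1, b = 1 ↦ 1
Every assignment gives a value ≥ 1.

Yes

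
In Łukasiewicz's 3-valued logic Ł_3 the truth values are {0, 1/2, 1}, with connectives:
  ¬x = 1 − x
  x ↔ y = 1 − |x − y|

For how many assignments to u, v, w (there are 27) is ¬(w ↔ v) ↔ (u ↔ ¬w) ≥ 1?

10

value 1: 10 assignments (counts)
value 1/2: 12 assignments
value 0: 5 assignments
So 10 of the 27 assignments meet the threshold.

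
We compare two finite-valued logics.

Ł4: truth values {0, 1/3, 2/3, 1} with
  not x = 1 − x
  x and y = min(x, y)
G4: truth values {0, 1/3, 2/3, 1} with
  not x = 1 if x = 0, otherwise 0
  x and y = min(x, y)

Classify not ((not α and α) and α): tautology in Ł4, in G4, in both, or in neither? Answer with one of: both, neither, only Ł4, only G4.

only G4

In Ł4: at α = 1/3 the value is 2/3 — not a tautology.
In G4: every assignment gives 1 — tautology.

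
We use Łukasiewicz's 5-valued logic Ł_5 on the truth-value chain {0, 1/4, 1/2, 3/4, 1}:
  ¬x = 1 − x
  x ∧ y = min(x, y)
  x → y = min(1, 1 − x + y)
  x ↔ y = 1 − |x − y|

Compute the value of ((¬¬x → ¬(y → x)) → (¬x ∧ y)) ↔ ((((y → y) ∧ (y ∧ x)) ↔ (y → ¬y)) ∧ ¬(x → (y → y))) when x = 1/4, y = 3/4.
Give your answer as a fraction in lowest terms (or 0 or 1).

1/4

¬x = ¬1/4 = 3/4
¬¬x = ¬3/4 = 1/4
y → x = 3/4 → 1/4 = 1/2
¬(y → x) = ¬1/2 = 1/2
¬¬x → ¬(y → x) = 1/4 → 1/2 = 1
¬x = ¬1/4 = 3/4
¬x ∧ y = 3/4 ∧ 3/4 = 3/4
(¬¬x → ¬(y → x)) → (¬x ∧ y) = 1 → 3/4 = 3/4
y → y = 3/4 → 3/4 = 1
y ∧ x = 3/4 ∧ 1/4 = 1/4
(y → y) ∧ (y ∧ x) = 1 ∧ 1/4 = 1/4
¬y = ¬3/4 = 1/4
y → ¬y = 3/4 → 1/4 = 1/2
((y → y) ∧ (y ∧ x)) ↔ (y → ¬y) = 1/4 ↔ 1/2 = 3/4
y → y = 3/4 → 3/4 = 1
x → (y → y) = 1/4 → 1 = 1
¬(x → (y → y)) = ¬1 = 0
(((y → y) ∧ (y ∧ x)) ↔ (y → ¬y)) ∧ ¬(x → (y → y)) = 3/4 ∧ 0 = 0
((¬¬x → ¬(y → x)) → (¬x ∧ y)) ↔ ((((y → y) ∧ (y ∧ x)) ↔ (y → ¬y)) ∧ ¬(x → (y → y))) = 3/4 ↔ 0 = 1/4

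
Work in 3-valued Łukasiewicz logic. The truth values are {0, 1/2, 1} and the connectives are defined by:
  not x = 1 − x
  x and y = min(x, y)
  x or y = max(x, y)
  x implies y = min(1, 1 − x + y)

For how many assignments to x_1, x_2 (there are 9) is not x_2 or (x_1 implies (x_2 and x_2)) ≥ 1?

x_1 = 0, x_2 = 0 ↦ 1  ≥
x_1 = 0, x_2 = 1/2 ↦ 1  ≥
x_1 = 0, x_2 = 1 ↦ 1  ≥
x_1 = 1/2, x_2 = 0 ↦ 1  ≥
x_1 = 1/2, x_2 = 1/2 ↦ 1  ≥
x_1 = 1/2, x_2 = 1 ↦ 1  ≥
x_1 = 1, x_2 = 0 ↦ 1  ≥
x_1 = 1, x_2 = 1/2 ↦ 1/2  <
x_1 = 1, x_2 = 1 ↦ 1  ≥
So 8 of the 9 assignments meet the threshold.

8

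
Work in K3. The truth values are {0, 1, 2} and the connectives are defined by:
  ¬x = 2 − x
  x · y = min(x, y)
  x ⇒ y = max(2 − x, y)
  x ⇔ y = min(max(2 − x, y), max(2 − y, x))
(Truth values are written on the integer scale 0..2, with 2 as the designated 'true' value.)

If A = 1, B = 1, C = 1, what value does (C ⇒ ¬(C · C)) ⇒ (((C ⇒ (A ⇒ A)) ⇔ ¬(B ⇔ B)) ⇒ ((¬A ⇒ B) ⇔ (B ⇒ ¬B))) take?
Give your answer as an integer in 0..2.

1

C · C = 1 · 1 = 1
¬(C · C) = ¬1 = 1
C ⇒ ¬(C · C) = 1 ⇒ 1 = 1
A ⇒ A = 1 ⇒ 1 = 1
C ⇒ (A ⇒ A) = 1 ⇒ 1 = 1
B ⇔ B = 1 ⇔ 1 = 1
¬(B ⇔ B) = ¬1 = 1
(C ⇒ (A ⇒ A)) ⇔ ¬(B ⇔ B) = 1 ⇔ 1 = 1
¬A = ¬1 = 1
¬A ⇒ B = 1 ⇒ 1 = 1
¬B = ¬1 = 1
B ⇒ ¬B = 1 ⇒ 1 = 1
(¬A ⇒ B) ⇔ (B ⇒ ¬B) = 1 ⇔ 1 = 1
((C ⇒ (A ⇒ A)) ⇔ ¬(B ⇔ B)) ⇒ ((¬A ⇒ B) ⇔ (B ⇒ ¬B)) = 1 ⇒ 1 = 1
(C ⇒ ¬(C · C)) ⇒ (((C ⇒ (A ⇒ A)) ⇔ ¬(B ⇔ B)) ⇒ ((¬A ⇒ B) ⇔ (B ⇒ ¬B))) = 1 ⇒ 1 = 1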